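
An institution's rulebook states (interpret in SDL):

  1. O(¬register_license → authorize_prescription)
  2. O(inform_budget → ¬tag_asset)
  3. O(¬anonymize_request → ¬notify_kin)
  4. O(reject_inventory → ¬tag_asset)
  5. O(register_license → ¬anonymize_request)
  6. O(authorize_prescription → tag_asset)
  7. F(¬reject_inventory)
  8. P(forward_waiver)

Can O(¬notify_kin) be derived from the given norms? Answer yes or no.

Yes

F(¬reject_inventory) at premise 7 means O(reject_inventory).
With premise 4, O(reject_inventory → ¬tag_asset), the K-axiom yields O(¬tag_asset).
Premise 6 is O(authorize_prescription → tag_asset); contrapositively O(¬tag_asset → ¬authorize_prescription). Since O(¬tag_asset) holds, K gives O(¬authorize_prescription).
Premise 1 is O(¬register_license → authorize_prescription); contrapositively O(¬authorize_prescription → register_license). Since O(¬authorize_prescription) holds, K gives O(register_license).
From O(register_license) and premise 5, O(register_license → ¬anonymize_request), we obtain O(¬anonymize_request).
From O(¬anonymize_request) and premise 3, O(¬anonymize_request → ¬notify_kin), we obtain O(¬notify_kin).
Premises 2, 8 do not contribute to this derivation.
So O(¬notify_kin) follows.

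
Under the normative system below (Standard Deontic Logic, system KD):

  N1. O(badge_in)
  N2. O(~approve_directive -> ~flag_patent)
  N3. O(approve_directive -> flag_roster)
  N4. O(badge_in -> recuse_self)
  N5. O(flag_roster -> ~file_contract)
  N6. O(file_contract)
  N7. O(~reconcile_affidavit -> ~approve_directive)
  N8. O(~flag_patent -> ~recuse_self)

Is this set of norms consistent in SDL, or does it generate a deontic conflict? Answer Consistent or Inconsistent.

Premise 6 gives O(file_contract).
Premise 5, O(flag_roster -> ~file_contract), contraposes to O(file_contract -> ~flag_roster); with O(file_contract) we get O(~flag_roster).
Premise 3 is O(approve_directive -> flag_roster); contrapositively O(~flag_roster -> ~approve_directive). Since O(~flag_roster) holds, K gives O(~approve_directive).
Applying K to premise 2 (O(~approve_directive -> ~flag_patent)) and O(~approve_directive) yields O(~flag_patent).
Premise 8 is O(~flag_patent -> ~recuse_self); since O(~flag_patent), deontic closure gives O(~recuse_self).
The contrapositive of premise 4 (O(badge_in -> recuse_self)) is O(~recuse_self -> ~badge_in), and O(~recuse_self) is already established, so O(~badge_in).
However, premise 1 gives O(badge_in).
We now have both O(~badge_in) and O(badge_in) — badge_in is simultaneously obligatory and forbidden, violating the D-axiom.

Inconsistent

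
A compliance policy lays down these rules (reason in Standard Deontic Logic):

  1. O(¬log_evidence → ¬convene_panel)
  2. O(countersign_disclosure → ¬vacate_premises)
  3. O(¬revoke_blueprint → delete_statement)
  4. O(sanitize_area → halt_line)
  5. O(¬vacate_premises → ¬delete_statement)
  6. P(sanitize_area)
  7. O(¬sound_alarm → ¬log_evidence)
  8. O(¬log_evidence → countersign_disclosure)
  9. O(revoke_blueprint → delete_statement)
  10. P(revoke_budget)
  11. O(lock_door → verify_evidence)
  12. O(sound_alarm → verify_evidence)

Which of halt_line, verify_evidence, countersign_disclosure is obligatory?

Premises 9 and 3 are O(revoke_blueprint → delete_statement) and O(¬revoke_blueprint → delete_statement); every ideal world satisfies revoke_blueprint or ¬revoke_blueprint, so in either case delete_statement holds — hence O(delete_statement).
Premise 5, O(¬vacate_premises → ¬delete_statement), contraposes to O(delete_statement → vacate_premises); with O(delete_statement) we get O(vacate_premises).
Premise 2, O(countersign_disclosure → ¬vacate_premises), contraposes to O(vacate_premises → ¬countersign_disclosure); with O(vacate_premises) we get O(¬countersign_disclosure).
The contrapositive of premise 8 (O(¬log_evidence → countersign_disclosure)) is O(¬countersign_disclosure → log_evidence), and O(¬countersign_disclosure) is already established, so O(log_evidence).
Premise 7 is O(¬sound_alarm → ¬log_evidence); contrapositively O(log_evidence → sound_alarm). Since O(log_evidence) holds, K gives O(sound_alarm).
Premise 12 is O(sound_alarm → verify_evidence); since O(sound_alarm), deontic closure gives O(verify_evidence).
So O(verify_evidence) holds — verify_evidence is obligatory. None of the other listed options is made obligatory by any chain of premises.

verify_evidence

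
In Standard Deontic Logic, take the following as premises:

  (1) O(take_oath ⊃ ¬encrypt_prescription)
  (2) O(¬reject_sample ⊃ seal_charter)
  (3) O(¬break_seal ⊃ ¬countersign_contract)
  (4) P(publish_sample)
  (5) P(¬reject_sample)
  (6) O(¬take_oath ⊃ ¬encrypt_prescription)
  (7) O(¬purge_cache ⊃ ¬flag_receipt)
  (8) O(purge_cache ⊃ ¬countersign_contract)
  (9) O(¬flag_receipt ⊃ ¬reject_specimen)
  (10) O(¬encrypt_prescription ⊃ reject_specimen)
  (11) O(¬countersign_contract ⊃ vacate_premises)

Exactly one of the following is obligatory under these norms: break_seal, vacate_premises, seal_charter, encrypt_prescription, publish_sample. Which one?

vacate_premises

Premises 1 and 6 cover both cases: O(take_oath ⊃ ¬encrypt_prescription) and O(¬take_oath ⊃ ¬encrypt_prescription). Since take_oath ∨ ¬take_oath is a tautology, O(¬encrypt_prescription) follows.
From O(¬encrypt_prescription) and premise 10, O(¬encrypt_prescription ⊃ reject_specimen), we obtain O(reject_specimen).
Premise 9, O(¬flag_receipt ⊃ ¬reject_specimen), contraposes to O(reject_specimen ⊃ flag_receipt); with O(reject_specimen) we get O(flag_receipt).
The contrapositive of premise 7 (O(¬purge_cache ⊃ ¬flag_receipt)) is O(flag_receipt ⊃ purge_cache), and O(flag_receipt) is already established, so O(purge_cache).
Premise 8 is O(purge_cache ⊃ ¬countersign_contract); since O(purge_cache), deontic closure gives O(¬countersign_contract).
Premise 11 is O(¬countersign_contract ⊃ vacate_premises); since O(¬countersign_contract), deontic closure gives O(vacate_premises).
So O(vacate_premises) holds — vacate_premises is obligatory. None of the other listed options is made obligatory by any chain of premises.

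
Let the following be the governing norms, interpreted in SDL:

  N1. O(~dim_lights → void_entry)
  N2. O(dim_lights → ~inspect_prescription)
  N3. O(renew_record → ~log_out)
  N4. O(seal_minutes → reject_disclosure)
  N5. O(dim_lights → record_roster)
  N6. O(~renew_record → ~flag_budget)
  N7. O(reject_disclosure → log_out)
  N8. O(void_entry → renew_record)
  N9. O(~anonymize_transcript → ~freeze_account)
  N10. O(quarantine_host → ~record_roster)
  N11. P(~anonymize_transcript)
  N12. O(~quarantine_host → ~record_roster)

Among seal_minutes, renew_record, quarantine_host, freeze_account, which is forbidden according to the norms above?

seal_minutes

Premises 12 and 10 are O(~quarantine_host → ~record_roster) and O(quarantine_host → ~record_roster); every ideal world satisfies ~quarantine_host or quarantine_host, so in either case ~record_roster holds — hence O(~record_roster).
The contrapositive of premise 5 (O(dim_lights → record_roster)) is O(~record_roster → ~dim_lights), and O(~record_roster) is already established, so O(~dim_lights).
Premise 1 is O(~dim_lights → void_entry); since O(~dim_lights), deontic closure gives O(void_entry).
With premise 8, O(void_entry → renew_record), the K-axiom yields O(renew_record).
From O(renew_record) and premise 3, O(renew_record → ~log_out), we obtain O(~log_out).
The contrapositive of premise 7 (O(reject_disclosure → log_out)) is O(~log_out → ~reject_disclosure), and O(~log_out) is already established, so O(~reject_disclosure).
Premise 4 is O(seal_minutes → reject_disclosure); contrapositively O(~reject_disclosure → ~seal_minutes). Since O(~reject_disclosure) holds, K gives O(~seal_minutes).
So O(~seal_minutes) holds, i.e. seal_minutes is forbidden. None of the other listed options is forbidden under the premises.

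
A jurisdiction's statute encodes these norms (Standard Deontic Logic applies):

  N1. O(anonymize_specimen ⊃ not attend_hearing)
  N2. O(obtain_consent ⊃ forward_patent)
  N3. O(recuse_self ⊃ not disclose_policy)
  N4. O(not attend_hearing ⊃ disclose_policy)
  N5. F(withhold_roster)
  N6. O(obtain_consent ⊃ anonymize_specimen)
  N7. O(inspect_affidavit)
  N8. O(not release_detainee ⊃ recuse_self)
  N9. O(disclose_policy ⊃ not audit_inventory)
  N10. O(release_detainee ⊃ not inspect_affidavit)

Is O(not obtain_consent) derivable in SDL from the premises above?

Yes

From premise 7 we have O(inspect_affidavit).
The contrapositive of premise 10 (O(release_detainee ⊃ not inspect_affidavit)) is O(inspect_affidavit ⊃ not release_detainee), and O(inspect_affidavit) is already established, so O(not release_detainee).
Premise 8 is O(not release_detainee ⊃ recuse_self); since O(not release_detainee), deontic closure gives O(recuse_self).
From O(recuse_self) and premise 3, O(recuse_self ⊃ not disclose_policy), we obtain O(not disclose_policy).
Premise 4, O(not attend_hearing ⊃ disclose_policy), contraposes to O(not disclose_policy ⊃ attend_hearing); with O(not disclose_policy) we get O(attend_hearing).
Premise 1 is O(anonymize_specimen ⊃ not attend_hearing); contrapositively O(attend_hearing ⊃ not anonymize_specimen). Since O(attend_hearing) holds, K gives O(not anonymize_specimen).
Premise 6, O(obtain_consent ⊃ anonymize_specimen), contraposes to O(not anonymize_specimen ⊃ not obtain_consent); with O(not anonymize_specimen) we get O(not obtain_consent).
Premises 2, 5, 9 do not contribute to this derivation.
So O(not obtain_consent) follows.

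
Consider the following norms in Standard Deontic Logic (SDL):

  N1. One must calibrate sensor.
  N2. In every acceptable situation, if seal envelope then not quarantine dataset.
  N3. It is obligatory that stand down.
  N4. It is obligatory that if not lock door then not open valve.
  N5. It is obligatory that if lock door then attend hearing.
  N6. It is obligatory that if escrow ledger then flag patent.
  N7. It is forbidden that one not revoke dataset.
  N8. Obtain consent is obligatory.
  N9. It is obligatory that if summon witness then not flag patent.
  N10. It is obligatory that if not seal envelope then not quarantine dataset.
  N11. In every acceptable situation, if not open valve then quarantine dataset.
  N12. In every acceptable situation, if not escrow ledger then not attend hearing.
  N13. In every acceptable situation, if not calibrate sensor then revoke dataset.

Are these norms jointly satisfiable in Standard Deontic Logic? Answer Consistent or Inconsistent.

Premise 13 is O(¬calibrate_sensor → revoke_dataset); even if O(revoke_dataset) held, inferring O(¬calibrate_sensor) would be affirming the consequent — invalid.
So O(¬calibrate_sensor) is not derivable, and the apparent clash with O(calibrate_sensor) does not arise.
A world satisfying every obligation exists (e.g. attend_hearing=true, calibrate_sensor=true, escrow_ledger=true, flag_patent=true, lock_door=true, obtain_consent=true, open_valve=true, quarantine_dataset=false, revoke_dataset=true, seal_envelope=false, stand_down=true, summon_witness=false); no atom is both obligatory and forbidden, so the set is consistent.

Consistent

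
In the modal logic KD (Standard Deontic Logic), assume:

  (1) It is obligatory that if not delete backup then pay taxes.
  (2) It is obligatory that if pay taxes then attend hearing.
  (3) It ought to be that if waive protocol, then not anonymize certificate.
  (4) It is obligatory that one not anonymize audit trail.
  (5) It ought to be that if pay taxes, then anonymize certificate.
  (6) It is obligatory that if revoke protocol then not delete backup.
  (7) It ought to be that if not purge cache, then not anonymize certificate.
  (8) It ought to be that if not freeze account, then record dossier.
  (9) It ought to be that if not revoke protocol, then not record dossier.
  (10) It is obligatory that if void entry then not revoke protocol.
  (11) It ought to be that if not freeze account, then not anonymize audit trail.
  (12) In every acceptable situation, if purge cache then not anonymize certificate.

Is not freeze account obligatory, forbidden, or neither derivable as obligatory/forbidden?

Premises 12 and 7 cover both cases: O(purge_cache → ¬anonymize_certificate) and O(¬purge_cache → ¬anonymize_certificate). Since purge_cache ∨ ¬purge_cache is a tautology, O(¬anonymize_certificate) follows.
The contrapositive of premise 5 (O(pay_taxes → anonymize_certificate)) is O(¬anonymize_certificate → ¬pay_taxes), and O(¬anonymize_certificate) is already established, so O(¬pay_taxes).
Premise 1, O(¬delete_backup → pay_taxes), contraposes to O(¬pay_taxes → delete_backup); with O(¬pay_taxes) we get O(delete_backup).
Premise 6 is O(revoke_protocol → ¬delete_backup); contrapositively O(delete_backup → ¬revoke_protocol). Since O(delete_backup) holds, K gives O(¬revoke_protocol).
Premise 9 is O(¬revoke_protocol → ¬record_dossier); since O(¬revoke_protocol), deontic closure gives O(¬record_dossier).
Premise 8, O(¬freeze_account → record_dossier), contraposes to O(¬record_dossier → freeze_account); with O(¬record_dossier) we get O(freeze_account).
Premises 2, 3, 4, 10, 11 do not contribute to this derivation.
Thus O(freeze_account), which is F(¬freeze_account): ¬freeze_account is forbidden.

Forbidden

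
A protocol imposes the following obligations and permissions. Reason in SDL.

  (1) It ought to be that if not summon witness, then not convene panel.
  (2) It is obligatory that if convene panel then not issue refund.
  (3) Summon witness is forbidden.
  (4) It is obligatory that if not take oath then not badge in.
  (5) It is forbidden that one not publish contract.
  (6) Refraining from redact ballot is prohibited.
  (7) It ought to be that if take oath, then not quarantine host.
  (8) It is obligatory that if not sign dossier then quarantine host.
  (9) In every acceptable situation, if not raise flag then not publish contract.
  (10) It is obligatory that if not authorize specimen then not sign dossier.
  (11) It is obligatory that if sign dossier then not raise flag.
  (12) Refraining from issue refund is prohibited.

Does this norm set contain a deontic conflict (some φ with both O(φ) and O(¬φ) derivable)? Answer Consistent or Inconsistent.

Consistent

Premise 2 is O(convene_panel → ¬issue_refund), but O(convene_panel) is not derivable from the premises, so it does not yield O(¬issue_refund).
So O(¬issue_refund) is not derivable, and the apparent clash with O(issue_refund) does not arise.
A world satisfying every obligation exists (e.g. authorize_specimen=false, badge_in=false, convene_panel=false, issue_refund=true, publish_contract=true, quarantine_host=true, raise_flag=true, redact_ballot=true, sign_dossier=false, summon_witness=false, take_oath=false); no atom is both obligatory and forbidden, so the set is consistent.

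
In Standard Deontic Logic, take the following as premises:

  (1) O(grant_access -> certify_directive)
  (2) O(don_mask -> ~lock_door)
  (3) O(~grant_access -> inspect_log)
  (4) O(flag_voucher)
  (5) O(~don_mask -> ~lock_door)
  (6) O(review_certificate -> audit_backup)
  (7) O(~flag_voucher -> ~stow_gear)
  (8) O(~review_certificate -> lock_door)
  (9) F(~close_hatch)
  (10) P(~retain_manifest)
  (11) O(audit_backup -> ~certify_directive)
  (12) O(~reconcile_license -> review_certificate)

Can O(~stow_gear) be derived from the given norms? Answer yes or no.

No

Premise 7 is O(~flag_voucher -> ~stow_gear), but O(~flag_voucher) is not derivable from the premises, so it does not yield O(~stow_gear).
No other premise forces O(~stow_gear). An ideal world satisfying every premise can still have ~stow_gear false, so O(~stow_gear) is not derivable.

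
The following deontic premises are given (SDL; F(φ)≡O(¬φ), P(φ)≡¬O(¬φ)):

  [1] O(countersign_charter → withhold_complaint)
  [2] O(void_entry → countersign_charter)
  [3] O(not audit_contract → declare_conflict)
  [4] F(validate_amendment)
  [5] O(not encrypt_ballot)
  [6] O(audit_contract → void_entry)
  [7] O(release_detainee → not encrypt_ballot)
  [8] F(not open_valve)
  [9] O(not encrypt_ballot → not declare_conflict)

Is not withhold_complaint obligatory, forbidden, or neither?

From premise 5 we have O(not encrypt_ballot).
Applying K to premise 9 (O(not encrypt_ballot → not declare_conflict)) and O(not encrypt_ballot) yields O(not declare_conflict).
The contrapositive of premise 3 (O(not audit_contract → declare_conflict)) is O(not declare_conflict → audit_contract), and O(not declare_conflict) is already established, so O(audit_contract).
Premise 6 is O(audit_contract → void_entry); since O(audit_contract), deontic closure gives O(void_entry).
From O(void_entry) and premise 2, O(void_entry → countersign_charter), we obtain O(countersign_charter).
Premise 1 is O(countersign_charter → withhold_complaint); since O(countersign_charter), deontic closure gives O(withhold_complaint).
Premises 4, 7, 8 do not contribute to this derivation.
Thus O(withhold_complaint), which is F(not withhold_complaint): not withhold_complaint is forbidden.

Forbidden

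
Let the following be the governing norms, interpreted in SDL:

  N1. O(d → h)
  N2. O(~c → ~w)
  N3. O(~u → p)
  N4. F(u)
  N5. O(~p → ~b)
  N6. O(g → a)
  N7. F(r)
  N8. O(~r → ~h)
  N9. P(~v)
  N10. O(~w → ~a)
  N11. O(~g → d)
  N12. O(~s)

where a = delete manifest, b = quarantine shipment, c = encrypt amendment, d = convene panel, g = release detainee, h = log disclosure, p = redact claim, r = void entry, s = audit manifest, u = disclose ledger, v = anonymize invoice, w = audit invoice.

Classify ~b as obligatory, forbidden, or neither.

Premise 5 is O(~p → ~b), but O(~p) is not derivable from the premises, so it does not yield O(~b).
No premise or chain of K-axiom applications forces O(~b), and none forces O(b). So ~b is neither obligatory nor forbidden under these norms.

Neither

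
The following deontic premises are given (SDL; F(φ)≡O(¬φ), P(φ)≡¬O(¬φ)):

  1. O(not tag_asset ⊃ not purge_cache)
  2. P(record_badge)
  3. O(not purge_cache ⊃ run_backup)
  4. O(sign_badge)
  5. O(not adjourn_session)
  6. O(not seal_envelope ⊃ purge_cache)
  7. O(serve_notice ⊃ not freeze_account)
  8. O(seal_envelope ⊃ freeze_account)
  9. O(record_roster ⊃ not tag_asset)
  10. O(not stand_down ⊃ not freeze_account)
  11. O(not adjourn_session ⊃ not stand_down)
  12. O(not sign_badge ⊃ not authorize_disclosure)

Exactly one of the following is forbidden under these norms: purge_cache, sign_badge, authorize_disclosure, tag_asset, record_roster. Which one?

record_roster

Premise 5 states O(not adjourn_session) outright.
Premise 11 is O(not adjourn_session ⊃ not stand_down); since O(not adjourn_session), deontic closure gives O(not stand_down).
From O(not stand_down) and premise 10, O(not stand_down ⊃ not freeze_account), we obtain O(not freeze_account).
Premise 8 is O(seal_envelope ⊃ freeze_account); contrapositively O(not freeze_account ⊃ not seal_envelope). Since O(not freeze_account) holds, K gives O(not seal_envelope).
From O(not seal_envelope) and premise 6, O(not seal_envelope ⊃ purge_cache), we obtain O(purge_cache).
Premise 1 is O(not tag_asset ⊃ not purge_cache); contrapositively O(purge_cache ⊃ tag_asset). Since O(purge_cache) holds, K gives O(tag_asset).
Premise 9, O(record_roster ⊃ not tag_asset), contraposes to O(tag_asset ⊃ not record_roster); with O(tag_asset) we get O(not record_roster).
So O(not record_roster) holds, i.e. record_roster is forbidden. None of the other listed options is forbidden under the premises.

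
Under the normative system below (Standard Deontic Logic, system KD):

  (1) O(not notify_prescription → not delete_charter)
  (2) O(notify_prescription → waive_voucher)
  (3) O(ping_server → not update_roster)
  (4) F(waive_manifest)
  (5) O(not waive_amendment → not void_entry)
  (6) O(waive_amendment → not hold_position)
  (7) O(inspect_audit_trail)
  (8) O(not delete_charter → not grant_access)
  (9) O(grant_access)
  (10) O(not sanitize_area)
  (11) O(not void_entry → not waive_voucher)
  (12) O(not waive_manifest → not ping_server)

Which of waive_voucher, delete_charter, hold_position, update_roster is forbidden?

From premise 9 we have O(grant_access).
The contrapositive of premise 8 (O(not delete_charter → not grant_access)) is O(grant_access → delete_charter), and O(grant_access) is already established, so O(delete_charter).
Premise 1, O(not notify_prescription → not delete_charter), contraposes to O(delete_charter → notify_prescription); with O(delete_charter) we get O(notify_prescription).
Applying K to premise 2 (O(notify_prescription → waive_voucher)) and O(notify_prescription) yields O(waive_voucher).
Premise 11 is O(not void_entry → not waive_voucher); contrapositively O(waive_voucher → void_entry). Since O(waive_voucher) holds, K gives O(void_entry).
Premise 5 is O(not waive_amendment → not void_entry); contrapositively O(void_entry → waive_amendment). Since O(void_entry) holds, K gives O(waive_amendment).
With premise 6, O(waive_amendment → not hold_position), the K-axiom yields O(not hold_position).
So O(not hold_position) holds, i.e. hold_position is forbidden. None of the other listed options is forbidden under the premises.

hold_position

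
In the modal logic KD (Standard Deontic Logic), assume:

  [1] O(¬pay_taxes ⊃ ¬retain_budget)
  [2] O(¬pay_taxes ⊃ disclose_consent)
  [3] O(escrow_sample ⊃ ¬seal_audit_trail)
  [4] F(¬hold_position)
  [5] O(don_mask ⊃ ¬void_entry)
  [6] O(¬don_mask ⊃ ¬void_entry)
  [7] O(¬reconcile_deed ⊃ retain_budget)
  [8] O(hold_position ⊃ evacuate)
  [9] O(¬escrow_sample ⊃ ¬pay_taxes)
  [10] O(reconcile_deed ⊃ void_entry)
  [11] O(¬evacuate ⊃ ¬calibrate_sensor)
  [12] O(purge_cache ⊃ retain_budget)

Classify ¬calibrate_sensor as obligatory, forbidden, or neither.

Premise 11 is O(¬evacuate ⊃ ¬calibrate_sensor), but O(¬evacuate) is not derivable from the premises, so it does not yield O(¬calibrate_sensor).
No premise or chain of K-axiom applications forces O(¬calibrate_sensor), and none forces O(calibrate_sensor). So ¬calibrate_sensor is neither obligatory nor forbidden under these norms.

Neither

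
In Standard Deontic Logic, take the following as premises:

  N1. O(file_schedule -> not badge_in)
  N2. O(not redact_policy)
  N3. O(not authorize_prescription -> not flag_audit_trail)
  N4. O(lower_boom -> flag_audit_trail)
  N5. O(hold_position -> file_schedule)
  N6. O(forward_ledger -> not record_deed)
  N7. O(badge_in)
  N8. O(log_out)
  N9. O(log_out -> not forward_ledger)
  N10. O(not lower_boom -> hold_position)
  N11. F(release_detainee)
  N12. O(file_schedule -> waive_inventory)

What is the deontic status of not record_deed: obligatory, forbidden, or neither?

Premise 6 is O(forward_ledger -> not record_deed), but O(forward_ledger) is not derivable from the premises, so it does not yield O(not record_deed).
No premise or chain of K-axiom applications forces O(not record_deed), and none forces O(record_deed). So not record_deed is neither obligatory nor forbidden under these norms.

Neither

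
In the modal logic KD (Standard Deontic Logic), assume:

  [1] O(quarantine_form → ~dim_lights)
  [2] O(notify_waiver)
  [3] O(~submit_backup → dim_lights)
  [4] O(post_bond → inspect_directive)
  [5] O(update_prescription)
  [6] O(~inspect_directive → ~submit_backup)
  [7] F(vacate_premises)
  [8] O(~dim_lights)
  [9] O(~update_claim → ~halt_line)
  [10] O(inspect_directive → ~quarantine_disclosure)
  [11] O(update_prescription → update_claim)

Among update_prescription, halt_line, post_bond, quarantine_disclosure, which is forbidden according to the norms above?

From premise 8 we have O(~dim_lights).
Premise 3, O(~submit_backup → dim_lights), contraposes to O(~dim_lights → submit_backup); with O(~dim_lights) we get O(submit_backup).
Premise 6, O(~inspect_directive → ~submit_backup), contraposes to O(submit_backup → inspect_directive); with O(submit_backup) we get O(inspect_directive).
With premise 10, O(inspect_directive → ~quarantine_disclosure), the K-axiom yields O(~quarantine_disclosure).
So O(~quarantine_disclosure) holds, i.e. quarantine_disclosure is forbidden. None of the other listed options is forbidden under the premises.

quarantine_disclosure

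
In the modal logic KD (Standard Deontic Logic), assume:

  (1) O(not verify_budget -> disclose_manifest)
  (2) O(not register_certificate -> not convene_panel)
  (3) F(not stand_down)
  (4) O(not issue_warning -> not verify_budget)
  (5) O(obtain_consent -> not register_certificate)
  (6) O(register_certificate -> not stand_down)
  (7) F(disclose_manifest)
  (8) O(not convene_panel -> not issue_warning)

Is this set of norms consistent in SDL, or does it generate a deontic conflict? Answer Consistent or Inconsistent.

Premise 3 is F(not stand_down), i.e. O(stand_down).
The contrapositive of premise 6 (O(register_certificate -> not stand_down)) is O(stand_down -> not register_certificate), and O(stand_down) is already established, so O(not register_certificate).
Applying K to premise 2 (O(not register_certificate -> not convene_panel)) and O(not register_certificate) yields O(not convene_panel).
From O(not convene_panel) and premise 8, O(not convene_panel -> not issue_warning), we obtain O(not issue_warning).
Premise 4 is O(not issue_warning -> not verify_budget); since O(not issue_warning), deontic closure gives O(not verify_budget).
With premise 1, O(not verify_budget -> disclose_manifest), the K-axiom yields O(disclose_manifest).
But premise 7, F(disclose_manifest), means O(not disclose_manifest).
We now have both O(disclose_manifest) and O(not disclose_manifest) — disclose_manifest is simultaneously obligatory and forbidden, violating the D-axiom.

Inconsistent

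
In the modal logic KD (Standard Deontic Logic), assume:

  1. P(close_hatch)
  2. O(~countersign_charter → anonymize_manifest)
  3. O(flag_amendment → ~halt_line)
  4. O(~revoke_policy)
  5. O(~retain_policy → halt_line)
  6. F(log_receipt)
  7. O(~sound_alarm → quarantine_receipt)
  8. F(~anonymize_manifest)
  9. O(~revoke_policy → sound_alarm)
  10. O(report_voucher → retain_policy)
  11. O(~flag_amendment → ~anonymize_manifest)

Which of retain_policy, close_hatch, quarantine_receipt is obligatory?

retain_policy

F(~anonymize_manifest) at premise 8 means O(anonymize_manifest).
The contrapositive of premise 11 (O(~flag_amendment → ~anonymize_manifest)) is O(anonymize_manifest → flag_amendment), and O(anonymize_manifest) is already established, so O(flag_amendment).
Applying K to premise 3 (O(flag_amendment → ~halt_line)) and O(flag_amendment) yields O(~halt_line).
Premise 5 is O(~retain_policy → halt_line); contrapositively O(~halt_line → retain_policy). Since O(~halt_line) holds, K gives O(retain_policy).
So O(retain_policy) holds — retain_policy is obligatory. None of the other listed options is made obligatory by any chain of premises.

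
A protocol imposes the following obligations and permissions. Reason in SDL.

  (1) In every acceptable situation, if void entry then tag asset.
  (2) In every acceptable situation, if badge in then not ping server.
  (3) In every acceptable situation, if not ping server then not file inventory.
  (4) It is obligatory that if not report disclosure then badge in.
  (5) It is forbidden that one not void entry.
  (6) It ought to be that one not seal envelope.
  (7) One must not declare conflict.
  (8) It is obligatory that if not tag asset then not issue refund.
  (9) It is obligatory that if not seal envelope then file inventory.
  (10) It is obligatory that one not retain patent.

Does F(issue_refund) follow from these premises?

Premise 8 is O(¬tag_asset → ¬issue_refund), but O(¬tag_asset) is not derivable from the premises, so it does not yield O(¬issue_refund).
No other premise forces O(¬issue_refund). An ideal world satisfying every premise can still have issue_refund true, so F(issue_refund) is not derivable.

No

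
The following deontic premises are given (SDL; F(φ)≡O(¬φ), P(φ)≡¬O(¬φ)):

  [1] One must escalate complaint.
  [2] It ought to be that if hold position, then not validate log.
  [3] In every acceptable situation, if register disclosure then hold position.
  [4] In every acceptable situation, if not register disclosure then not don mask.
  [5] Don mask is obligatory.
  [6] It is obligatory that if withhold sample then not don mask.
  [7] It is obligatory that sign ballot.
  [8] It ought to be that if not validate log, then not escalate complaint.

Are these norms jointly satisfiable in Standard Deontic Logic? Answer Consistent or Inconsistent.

Premise 1 gives O(escalate_complaint).
The contrapositive of premise 8 (O(¬validate_log → ¬escalate_complaint)) is O(escalate_complaint → validate_log), and O(escalate_complaint) is already established, so O(validate_log).
Premise 2 is O(hold_position → ¬validate_log); contrapositively O(validate_log → ¬hold_position). Since O(validate_log) holds, K gives O(¬hold_position).
Premise 3 is O(register_disclosure → hold_position); contrapositively O(¬hold_position → ¬register_disclosure). Since O(¬hold_position) holds, K gives O(¬register_disclosure).
Applying K to premise 4 (O(¬register_disclosure → ¬don_mask)) and O(¬register_disclosure) yields O(¬don_mask).
Yet premise 5 states O(don_mask).
We now have both O(¬don_mask) and O(don_mask) — don_mask is simultaneously obligatory and forbidden, violating the D-axiom.

Inconsistent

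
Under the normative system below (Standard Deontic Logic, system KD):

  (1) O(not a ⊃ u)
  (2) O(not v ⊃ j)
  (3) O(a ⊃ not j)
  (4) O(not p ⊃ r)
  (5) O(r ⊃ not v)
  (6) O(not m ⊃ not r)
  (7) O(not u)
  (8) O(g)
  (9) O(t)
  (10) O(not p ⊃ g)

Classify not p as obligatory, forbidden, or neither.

Premise 7 gives O(not u).
The contrapositive of premise 1 (O(not a ⊃ u)) is O(not u ⊃ a), and O(not u) is already established, so O(a).
Applying K to premise 3 (O(a ⊃ not j)) and O(a) yields O(not j).
The contrapositive of premise 2 (O(not v ⊃ j)) is O(not j ⊃ v), and O(not j) is already established, so O(v).
Premise 5, O(r ⊃ not v), contraposes to O(v ⊃ not r); with O(v) we get O(not r).
Premise 4, O(not p ⊃ r), contraposes to O(not r ⊃ p); with O(not r) we get O(p).
Premises 6, 8, 9, 10 do not contribute to this derivation.
Thus O(p), which is F(not p): not p is forbidden.

Forbidden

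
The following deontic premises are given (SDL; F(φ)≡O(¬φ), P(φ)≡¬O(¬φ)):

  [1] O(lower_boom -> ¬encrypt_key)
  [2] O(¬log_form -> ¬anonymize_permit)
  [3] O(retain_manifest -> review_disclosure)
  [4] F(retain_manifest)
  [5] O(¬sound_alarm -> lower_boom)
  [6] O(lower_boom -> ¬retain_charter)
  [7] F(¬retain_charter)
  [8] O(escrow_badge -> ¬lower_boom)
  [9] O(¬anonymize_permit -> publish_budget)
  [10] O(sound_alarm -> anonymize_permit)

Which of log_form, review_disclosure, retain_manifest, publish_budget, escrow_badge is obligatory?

log_form

Premise 7, F(¬retain_charter), is equivalent to O(retain_charter).
The contrapositive of premise 6 (O(lower_boom -> ¬retain_charter)) is O(retain_charter -> ¬lower_boom), and O(retain_charter) is already established, so O(¬lower_boom).
The contrapositive of premise 5 (O(¬sound_alarm -> lower_boom)) is O(¬lower_boom -> sound_alarm), and O(¬lower_boom) is already established, so O(sound_alarm).
Premise 10 is O(sound_alarm -> anonymize_permit); since O(sound_alarm), deontic closure gives O(anonymize_permit).
Premise 2 is O(¬log_form -> ¬anonymize_permit); contrapositively O(anonymize_permit -> log_form). Since O(anonymize_permit) holds, K gives O(log_form).
So O(log_form) holds — log_form is obligatory. None of the other listed options is made obligatory by any chain of premises.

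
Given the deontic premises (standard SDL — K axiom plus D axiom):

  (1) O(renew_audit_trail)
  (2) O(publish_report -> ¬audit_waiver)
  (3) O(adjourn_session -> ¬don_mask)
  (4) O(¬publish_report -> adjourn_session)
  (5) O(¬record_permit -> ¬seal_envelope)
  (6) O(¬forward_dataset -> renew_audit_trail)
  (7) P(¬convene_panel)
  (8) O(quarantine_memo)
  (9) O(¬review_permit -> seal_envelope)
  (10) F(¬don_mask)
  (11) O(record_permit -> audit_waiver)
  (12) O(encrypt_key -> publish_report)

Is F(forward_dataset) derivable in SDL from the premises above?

No

Premise 6 is O(¬forward_dataset -> renew_audit_trail); even if O(renew_audit_trail) held, inferring O(¬forward_dataset) would be affirming the consequent — invalid.
No other premise forces O(¬forward_dataset). An ideal world satisfying every premise can still have forward_dataset true, so F(forward_dataset) is not derivable.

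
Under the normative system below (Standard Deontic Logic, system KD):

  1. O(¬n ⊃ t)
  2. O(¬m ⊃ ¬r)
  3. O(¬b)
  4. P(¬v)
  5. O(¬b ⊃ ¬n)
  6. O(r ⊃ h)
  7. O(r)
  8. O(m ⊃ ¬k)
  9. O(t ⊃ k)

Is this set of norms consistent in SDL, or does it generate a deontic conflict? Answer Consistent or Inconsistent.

Inconsistent

Premise 3 gives O(¬b).
From O(¬b) and premise 5, O(¬b ⊃ ¬n), we obtain O(¬n).
With premise 1, O(¬n ⊃ t), the K-axiom yields O(t).
Premise 9 is O(t ⊃ k); since O(t), deontic closure gives O(k).
The contrapositive of premise 8 (O(m ⊃ ¬k)) is O(k ⊃ ¬m), and O(k) is already established, so O(¬m).
Premise 2 is O(¬m ⊃ ¬r); since O(¬m), deontic closure gives O(¬r).
However, premise 7 gives O(r).
We now have both O(¬r) and O(r) — r is simultaneously obligatory and forbidden, violating the D-axiom.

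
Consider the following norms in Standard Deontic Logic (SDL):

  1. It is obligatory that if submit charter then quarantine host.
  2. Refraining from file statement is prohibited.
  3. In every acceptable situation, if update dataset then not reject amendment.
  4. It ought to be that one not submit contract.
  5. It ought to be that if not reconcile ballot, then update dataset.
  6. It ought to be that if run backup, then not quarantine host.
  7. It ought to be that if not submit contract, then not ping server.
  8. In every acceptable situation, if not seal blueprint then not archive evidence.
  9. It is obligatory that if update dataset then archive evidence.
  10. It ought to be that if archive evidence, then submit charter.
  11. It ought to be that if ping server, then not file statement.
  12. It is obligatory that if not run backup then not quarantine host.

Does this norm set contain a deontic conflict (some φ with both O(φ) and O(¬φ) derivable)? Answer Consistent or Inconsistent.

Premise 11 is O(ping_server → ¬file_statement), but O(ping_server) is not derivable from the premises, so it does not yield O(¬file_statement).
So O(¬file_statement) is not derivable, and the apparent clash with O(file_statement) does not arise.
A world satisfying every obligation exists (e.g. archive_evidence=false, file_statement=true, ping_server=false, quarantine_host=false, reconcile_ballot=true, reject_amendment=false, run_backup=false, seal_blueprint=false, submit_charter=false, submit_contract=false, update_dataset=false); no atom is both obligatory and forbidden, so the set is consistent.

Consistent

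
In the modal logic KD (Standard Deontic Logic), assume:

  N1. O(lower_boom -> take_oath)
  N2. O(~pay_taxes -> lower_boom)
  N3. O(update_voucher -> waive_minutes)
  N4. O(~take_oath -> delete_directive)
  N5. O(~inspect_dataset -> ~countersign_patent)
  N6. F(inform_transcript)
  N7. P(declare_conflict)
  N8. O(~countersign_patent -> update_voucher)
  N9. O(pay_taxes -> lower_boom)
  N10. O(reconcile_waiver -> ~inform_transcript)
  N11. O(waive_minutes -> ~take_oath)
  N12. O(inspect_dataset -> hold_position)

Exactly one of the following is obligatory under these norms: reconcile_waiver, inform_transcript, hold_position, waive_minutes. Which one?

hold_position

By case analysis on pay_taxes: premise 9 gives O(pay_taxes -> lower_boom) and premise 2 gives O(~pay_taxes -> lower_boom), so O(lower_boom) either way.
Applying K to premise 1 (O(lower_boom -> take_oath)) and O(lower_boom) yields O(take_oath).
The contrapositive of premise 11 (O(waive_minutes -> ~take_oath)) is O(take_oath -> ~waive_minutes), and O(take_oath) is already established, so O(~waive_minutes).
Premise 3 is O(update_voucher -> waive_minutes); contrapositively O(~waive_minutes -> ~update_voucher). Since O(~waive_minutes) holds, K gives O(~update_voucher).
Premise 8, O(~countersign_patent -> update_voucher), contraposes to O(~update_voucher -> countersign_patent); with O(~update_voucher) we get O(countersign_patent).
The contrapositive of premise 5 (O(~inspect_dataset -> ~countersign_patent)) is O(countersign_patent -> inspect_dataset), and O(countersign_patent) is already established, so O(inspect_dataset).
Applying K to premise 12 (O(inspect_dataset -> hold_position)) and O(inspect_dataset) yields O(hold_position).
So O(hold_position) holds — hold_position is obligatory. None of the other listed options is made obligatory by any chain of premises.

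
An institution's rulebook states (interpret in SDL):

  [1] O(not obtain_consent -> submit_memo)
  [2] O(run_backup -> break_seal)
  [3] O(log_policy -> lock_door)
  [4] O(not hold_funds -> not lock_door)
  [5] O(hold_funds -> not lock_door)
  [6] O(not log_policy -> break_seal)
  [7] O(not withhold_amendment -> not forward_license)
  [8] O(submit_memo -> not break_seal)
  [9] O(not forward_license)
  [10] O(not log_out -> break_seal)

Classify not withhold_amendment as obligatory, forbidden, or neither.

Neither

Premise 7 is O(not withhold_amendment -> not forward_license); even if O(not forward_license) held, inferring O(not withhold_amendment) would be affirming the consequent — invalid.
No premise or chain of K-axiom applications forces O(not withhold_amendment), and none forces O(withhold_amendment). So not withhold_amendment is neither obligatory nor forbidden under these norms.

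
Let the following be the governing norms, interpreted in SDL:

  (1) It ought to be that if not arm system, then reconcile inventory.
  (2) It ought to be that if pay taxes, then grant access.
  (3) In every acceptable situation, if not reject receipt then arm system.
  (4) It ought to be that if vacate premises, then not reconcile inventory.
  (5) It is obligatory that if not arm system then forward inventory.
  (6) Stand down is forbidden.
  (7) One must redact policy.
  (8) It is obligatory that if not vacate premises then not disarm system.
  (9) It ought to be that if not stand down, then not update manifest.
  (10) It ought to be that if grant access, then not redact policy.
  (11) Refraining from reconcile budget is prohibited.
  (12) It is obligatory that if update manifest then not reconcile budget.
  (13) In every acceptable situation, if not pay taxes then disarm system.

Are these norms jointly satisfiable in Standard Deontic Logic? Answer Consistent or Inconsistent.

Consistent

Premise 12 is O(update_manifest → ¬reconcile_budget), but O(update_manifest) is not derivable from the premises, so it does not yield O(¬reconcile_budget).
So O(¬reconcile_budget) is not derivable, and the apparent clash with O(reconcile_budget) does not arise.
A world satisfying every obligation exists (e.g. arm_system=true, disarm_system=true, forward_inventory=false, grant_access=false, pay_taxes=false, reconcile_budget=true, reconcile_inventory=false, redact_policy=true, reject_receipt=false, stand_down=false, update_manifest=false, vacate_premises=true); no atom is both obligatory and forbidden, so the set is consistent.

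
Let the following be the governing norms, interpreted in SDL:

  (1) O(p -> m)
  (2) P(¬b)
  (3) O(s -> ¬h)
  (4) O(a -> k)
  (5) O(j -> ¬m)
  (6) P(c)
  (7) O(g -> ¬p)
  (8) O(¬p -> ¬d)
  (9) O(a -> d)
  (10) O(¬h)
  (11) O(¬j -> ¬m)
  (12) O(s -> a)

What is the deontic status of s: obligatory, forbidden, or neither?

Forbidden

By case analysis on ¬j: premise 11 gives O(¬j -> ¬m) and premise 5 gives O(j -> ¬m), so O(¬m) either way.
Premise 1, O(p -> m), contraposes to O(¬m -> ¬p); with O(¬m) we get O(¬p).
Premise 8 is O(¬p -> ¬d); since O(¬p), deontic closure gives O(¬d).
The contrapositive of premise 9 (O(a -> d)) is O(¬d -> ¬a), and O(¬d) is already established, so O(¬a).
Premise 12, O(s -> a), contraposes to O(¬a -> ¬s); with O(¬a) we get O(¬s).
Premises 2, 3, 4, 6, 7, 10 do not contribute to this derivation.
Thus O(¬s), which is F(s): s is forbidden.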